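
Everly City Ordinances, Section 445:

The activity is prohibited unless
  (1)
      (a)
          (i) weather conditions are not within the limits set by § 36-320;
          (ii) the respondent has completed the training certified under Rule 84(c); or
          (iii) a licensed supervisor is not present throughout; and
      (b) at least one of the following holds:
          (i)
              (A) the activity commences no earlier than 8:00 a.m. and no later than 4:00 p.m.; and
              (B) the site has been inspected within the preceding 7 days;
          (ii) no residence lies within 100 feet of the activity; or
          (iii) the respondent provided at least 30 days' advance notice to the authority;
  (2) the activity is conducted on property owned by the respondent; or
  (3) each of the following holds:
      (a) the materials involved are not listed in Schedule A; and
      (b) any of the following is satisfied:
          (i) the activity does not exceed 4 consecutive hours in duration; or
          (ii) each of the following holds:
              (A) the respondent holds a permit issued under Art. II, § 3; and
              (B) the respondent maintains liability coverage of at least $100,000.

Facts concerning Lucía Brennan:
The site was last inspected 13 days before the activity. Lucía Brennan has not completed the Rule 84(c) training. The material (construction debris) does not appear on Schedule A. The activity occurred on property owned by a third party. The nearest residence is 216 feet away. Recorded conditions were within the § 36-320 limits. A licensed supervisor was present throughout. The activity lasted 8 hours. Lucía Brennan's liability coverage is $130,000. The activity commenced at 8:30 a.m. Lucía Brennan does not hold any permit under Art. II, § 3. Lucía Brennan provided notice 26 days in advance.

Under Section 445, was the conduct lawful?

No — unlawful.

(i) not (weather ok) — not satisfied.
(ii) training certified — fails.
(iii) not (supervisor present) — not satisfied.
(a): F OR F OR F → false.
(A) start within hours — met.
(B) site inspected — not met.
(i): T AND F → false.
(ii) no residence in 100 ft — satisfied.
(iii) ≥30 days' notice — not satisfied.
(b) = F OR T OR F = true.
(1) = F AND T = false.
(2) own property — not satisfied.
(a) not (Schedule A material) — holds.
(i) ≤ 4 hrs duration — not satisfied.
(A) holds permit — not met.
(B) coverage ≥ $100,000 — holds.
So (ii) is not satisfied (F AND T).
(b) = F OR F = false.
(3): T AND F → false.
Overall = F OR F OR F = false.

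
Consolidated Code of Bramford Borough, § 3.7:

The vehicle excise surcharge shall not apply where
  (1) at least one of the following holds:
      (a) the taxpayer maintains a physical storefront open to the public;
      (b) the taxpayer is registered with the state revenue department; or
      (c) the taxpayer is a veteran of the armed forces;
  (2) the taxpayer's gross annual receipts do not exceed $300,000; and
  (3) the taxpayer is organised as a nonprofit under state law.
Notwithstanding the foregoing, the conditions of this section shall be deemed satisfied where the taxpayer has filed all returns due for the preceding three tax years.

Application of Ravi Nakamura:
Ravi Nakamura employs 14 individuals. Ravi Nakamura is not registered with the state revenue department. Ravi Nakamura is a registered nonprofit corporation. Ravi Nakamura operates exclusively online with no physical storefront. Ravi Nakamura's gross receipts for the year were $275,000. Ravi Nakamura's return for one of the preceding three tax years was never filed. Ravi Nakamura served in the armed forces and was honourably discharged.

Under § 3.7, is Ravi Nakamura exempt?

(a) has storefront — not met.
(b) state-registered — fails.
(c) veteran — met.
So (1) is satisfied (F OR F OR T).
(2) receipts ≤ $300,000 — satisfied.
(3) nonprofit — met.
So Overall is satisfied (T AND T AND T).
Exception (returns current) — not satisfied.
Result: main true OR exception false → true.

Yes — exempt.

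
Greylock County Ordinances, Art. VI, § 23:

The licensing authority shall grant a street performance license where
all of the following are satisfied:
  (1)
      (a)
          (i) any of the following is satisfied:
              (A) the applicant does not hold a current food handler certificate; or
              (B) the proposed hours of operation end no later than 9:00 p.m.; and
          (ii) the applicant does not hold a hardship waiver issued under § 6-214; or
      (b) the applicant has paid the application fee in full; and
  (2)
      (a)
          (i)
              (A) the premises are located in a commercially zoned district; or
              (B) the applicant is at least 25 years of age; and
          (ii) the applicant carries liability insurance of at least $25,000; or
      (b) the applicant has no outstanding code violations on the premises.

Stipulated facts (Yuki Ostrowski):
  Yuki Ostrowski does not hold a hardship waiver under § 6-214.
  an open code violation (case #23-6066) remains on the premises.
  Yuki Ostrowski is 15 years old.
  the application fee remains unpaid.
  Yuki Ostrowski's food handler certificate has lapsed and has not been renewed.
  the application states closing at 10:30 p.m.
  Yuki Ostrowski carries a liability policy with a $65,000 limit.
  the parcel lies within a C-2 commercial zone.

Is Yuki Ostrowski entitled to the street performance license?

Yes — granted.

(A) not (food handler cert.) — satisfied.
(B) closes by 9 p.m. — not satisfied.
(i) = T OR F = true.
(ii) not (hardship waiver) — holds.
(a) = T AND T = true.
(b) fee paid — not met.
(1) = T OR F = true.
(A) commercially zoned — satisfied.
(B) age ≥ 25 — not satisfied.
(i): T OR F → true.
(ii) insurance ≥ $25,000 — met.
(a): T AND T → true.
(b) no code violations — not satisfied.
(2) = T OR F = true.
So Overall is satisfied (T AND T).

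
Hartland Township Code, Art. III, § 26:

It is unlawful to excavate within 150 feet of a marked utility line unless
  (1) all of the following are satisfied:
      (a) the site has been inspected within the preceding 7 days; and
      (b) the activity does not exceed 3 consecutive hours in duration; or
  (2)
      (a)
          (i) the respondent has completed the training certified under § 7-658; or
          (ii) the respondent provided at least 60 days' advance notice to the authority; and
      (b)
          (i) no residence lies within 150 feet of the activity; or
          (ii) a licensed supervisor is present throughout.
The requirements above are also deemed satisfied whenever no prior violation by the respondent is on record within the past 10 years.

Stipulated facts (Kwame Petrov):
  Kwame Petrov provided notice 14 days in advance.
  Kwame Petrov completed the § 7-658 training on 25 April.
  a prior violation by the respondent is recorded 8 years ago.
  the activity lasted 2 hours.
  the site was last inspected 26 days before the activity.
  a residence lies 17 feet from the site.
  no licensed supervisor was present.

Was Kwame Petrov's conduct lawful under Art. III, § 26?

No — unlawful.

(a) site inspected — not satisfied.
(b) ≤ 3 hrs duration — holds.
(1): F AND T → false.
(i) training certified — satisfied.
(ii) ≥60 days' notice — not satisfied.
(a) = T OR F = true.
(i) no residence in 150 ft — fails.
(ii) supervisor present — not satisfied.
(b) = F OR F = false.
(2): T AND F → false.
Overall: F OR F → false.
Exception (no prior violation) — not satisfied.
Result: main false OR exception false → false.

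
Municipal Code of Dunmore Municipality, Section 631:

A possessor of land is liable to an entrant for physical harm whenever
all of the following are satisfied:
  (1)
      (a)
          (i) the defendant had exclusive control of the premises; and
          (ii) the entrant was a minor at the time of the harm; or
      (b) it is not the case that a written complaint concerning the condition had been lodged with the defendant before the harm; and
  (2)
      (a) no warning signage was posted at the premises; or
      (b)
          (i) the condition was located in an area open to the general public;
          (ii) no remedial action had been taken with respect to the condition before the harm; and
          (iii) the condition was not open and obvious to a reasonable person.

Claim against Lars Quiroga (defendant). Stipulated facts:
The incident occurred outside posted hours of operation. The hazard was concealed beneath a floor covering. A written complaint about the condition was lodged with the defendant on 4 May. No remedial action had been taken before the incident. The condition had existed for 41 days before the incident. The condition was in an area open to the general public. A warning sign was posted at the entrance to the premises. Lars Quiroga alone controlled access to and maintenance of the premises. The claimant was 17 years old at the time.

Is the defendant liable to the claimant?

Yes — liable.

(i) exclusive control — met.
(ii) entrant a minor — satisfied.
(a): T AND T → true.
(b) not (complaint lodged) — fails.
(1): T OR F → true.
(a) no signage posted — fails.
(i) public area — met.
(ii) no remedial action — satisfied.
(iii) not open/obvious — satisfied.
(b): T AND T AND T → true.
So (2) is satisfied (F OR T).
Overall: T AND T → true.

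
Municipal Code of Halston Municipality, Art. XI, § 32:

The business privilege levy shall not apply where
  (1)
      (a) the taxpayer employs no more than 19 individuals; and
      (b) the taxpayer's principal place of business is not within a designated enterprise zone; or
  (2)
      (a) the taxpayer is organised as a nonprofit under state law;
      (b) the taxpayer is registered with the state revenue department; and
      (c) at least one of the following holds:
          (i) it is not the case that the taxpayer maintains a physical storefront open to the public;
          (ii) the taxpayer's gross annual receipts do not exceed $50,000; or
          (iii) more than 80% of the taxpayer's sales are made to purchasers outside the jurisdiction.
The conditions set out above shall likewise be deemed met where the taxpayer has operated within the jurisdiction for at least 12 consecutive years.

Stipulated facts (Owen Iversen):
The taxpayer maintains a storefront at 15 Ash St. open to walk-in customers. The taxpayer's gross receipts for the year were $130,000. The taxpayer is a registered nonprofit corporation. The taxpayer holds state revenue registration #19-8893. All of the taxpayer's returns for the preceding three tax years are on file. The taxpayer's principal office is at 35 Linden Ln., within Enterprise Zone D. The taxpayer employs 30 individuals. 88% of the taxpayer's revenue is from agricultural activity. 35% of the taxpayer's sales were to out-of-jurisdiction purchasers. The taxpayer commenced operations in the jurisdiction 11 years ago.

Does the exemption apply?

No — not exempt.

(a) ≤ 19 employees — not met.
(b) not (in enterprise zone) — fails.
So (1) is not satisfied (F AND F).
(a) nonprofit — holds.
(b) state-registered — met.
(i) not (has storefront) — not satisfied.
(ii) receipts ≤ $50,000 — not satisfied.
(iii) >80% out-of-jur. sales — fails.
So (c) is not satisfied (F OR F OR F).
(2) = T AND T AND F = false.
So Overall is not satisfied (F OR F).
Exception (≥ 12 yrs in jurisdiction) — not satisfied.
Result: main false OR exception false → false.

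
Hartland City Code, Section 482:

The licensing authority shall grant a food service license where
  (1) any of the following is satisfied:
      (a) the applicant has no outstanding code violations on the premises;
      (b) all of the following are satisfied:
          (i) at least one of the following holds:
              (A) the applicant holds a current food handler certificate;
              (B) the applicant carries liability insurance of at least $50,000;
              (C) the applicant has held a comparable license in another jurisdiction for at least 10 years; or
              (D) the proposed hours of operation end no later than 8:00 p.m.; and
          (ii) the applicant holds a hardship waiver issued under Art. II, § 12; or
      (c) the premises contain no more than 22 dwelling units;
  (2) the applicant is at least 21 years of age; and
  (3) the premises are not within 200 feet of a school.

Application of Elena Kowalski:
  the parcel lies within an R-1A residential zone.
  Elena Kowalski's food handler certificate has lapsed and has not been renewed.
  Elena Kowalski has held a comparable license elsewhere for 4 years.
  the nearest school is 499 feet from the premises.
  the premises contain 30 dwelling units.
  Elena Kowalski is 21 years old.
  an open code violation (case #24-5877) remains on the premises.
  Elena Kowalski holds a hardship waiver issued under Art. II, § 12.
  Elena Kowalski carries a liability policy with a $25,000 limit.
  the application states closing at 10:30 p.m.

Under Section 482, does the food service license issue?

No — denied.

(a) no code violations — not satisfied.
(A) food handler cert. — not satisfied.
(B) insurance ≥ $50,000 — not met.
(C) prior license ≥ 10 yr — not satisfied.
(D) closes by 8 p.m. — fails.
(i): F OR F OR F OR F → false.
(ii) hardship waiver — holds.
So (b) is not satisfied (F AND T).
(c) ≤ 22 units — fails.
(1) = F OR F OR F = false.
(2) age ≥ 21 — met.
(3) ≥200 ft from school — satisfied.
Overall = F AND T AND T = false.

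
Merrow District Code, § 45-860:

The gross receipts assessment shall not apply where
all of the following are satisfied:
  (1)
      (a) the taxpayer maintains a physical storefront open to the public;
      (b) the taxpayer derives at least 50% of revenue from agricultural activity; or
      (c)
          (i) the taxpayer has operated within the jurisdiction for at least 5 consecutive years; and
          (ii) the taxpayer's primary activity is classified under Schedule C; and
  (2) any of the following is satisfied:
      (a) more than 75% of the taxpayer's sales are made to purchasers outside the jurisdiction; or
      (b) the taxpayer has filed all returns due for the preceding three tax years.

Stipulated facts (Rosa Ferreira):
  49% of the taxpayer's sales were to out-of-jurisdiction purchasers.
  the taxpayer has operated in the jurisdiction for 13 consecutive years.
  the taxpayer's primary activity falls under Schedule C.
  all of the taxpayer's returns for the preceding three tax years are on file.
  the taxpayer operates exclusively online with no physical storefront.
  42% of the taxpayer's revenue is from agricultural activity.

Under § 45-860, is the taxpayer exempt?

Yes — exempt.

(a) has storefront — fails.
(b) ≥50% agricultural — not met.
(i) ≥ 5 yrs in jurisdiction — satisfied.
(ii) Schedule C activity — satisfied.
(c) = T AND T = true.
(1): F OR F OR T → true.
(a) >75% out-of-jur. sales — not satisfied.
(b) returns current — satisfied.
So (2) is satisfied (F OR T).
Overall: T AND T → true.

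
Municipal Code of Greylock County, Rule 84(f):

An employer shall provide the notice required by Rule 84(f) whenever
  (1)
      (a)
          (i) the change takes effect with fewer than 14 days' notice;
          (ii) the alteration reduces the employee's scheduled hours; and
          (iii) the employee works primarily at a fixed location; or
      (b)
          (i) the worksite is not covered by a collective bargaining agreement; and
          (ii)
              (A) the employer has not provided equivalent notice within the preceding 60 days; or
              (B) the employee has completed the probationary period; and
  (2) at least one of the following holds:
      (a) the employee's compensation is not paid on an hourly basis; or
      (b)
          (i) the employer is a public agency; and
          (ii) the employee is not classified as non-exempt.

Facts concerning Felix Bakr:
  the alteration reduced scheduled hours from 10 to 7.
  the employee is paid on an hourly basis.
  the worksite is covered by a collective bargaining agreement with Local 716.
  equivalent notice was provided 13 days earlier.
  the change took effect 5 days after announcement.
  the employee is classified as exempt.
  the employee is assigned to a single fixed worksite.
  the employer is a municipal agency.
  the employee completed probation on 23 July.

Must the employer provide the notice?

(i) < 14 days' notice — met.
(ii) hours reduced — holds.
(iii) fixed location — met.
So (a) is satisfied (T AND T AND T).
(i) no CBA — not satisfied.
(A) no recent notice — fails.
(B) past probation — holds.
So (ii) is satisfied (F OR T).
So (b) is not satisfied (F AND T).
(1): T OR F → true.
(a) not (hourly-paid) — fails.
(i) public agency — met.
(ii) not (non-exempt) — satisfied.
So (b) is satisfied (T AND T).
(2): F OR T → true.
So Overall is satisfied (T AND T).

Yes — required.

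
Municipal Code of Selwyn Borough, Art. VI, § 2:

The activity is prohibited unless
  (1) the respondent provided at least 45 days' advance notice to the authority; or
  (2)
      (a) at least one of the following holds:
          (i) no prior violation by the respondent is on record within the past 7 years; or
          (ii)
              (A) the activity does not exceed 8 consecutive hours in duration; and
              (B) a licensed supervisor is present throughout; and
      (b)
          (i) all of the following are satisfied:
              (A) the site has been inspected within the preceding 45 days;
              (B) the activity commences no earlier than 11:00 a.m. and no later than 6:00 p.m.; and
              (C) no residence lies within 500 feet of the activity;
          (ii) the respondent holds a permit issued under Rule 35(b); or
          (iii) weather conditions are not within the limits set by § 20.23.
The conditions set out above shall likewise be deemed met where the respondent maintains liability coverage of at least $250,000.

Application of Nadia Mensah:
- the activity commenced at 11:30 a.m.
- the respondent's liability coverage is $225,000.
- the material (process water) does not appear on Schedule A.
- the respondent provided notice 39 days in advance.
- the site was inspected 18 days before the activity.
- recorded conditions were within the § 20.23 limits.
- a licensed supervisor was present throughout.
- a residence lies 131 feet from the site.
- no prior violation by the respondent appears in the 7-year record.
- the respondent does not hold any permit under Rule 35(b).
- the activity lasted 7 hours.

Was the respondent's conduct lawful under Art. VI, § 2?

(1) ≥45 days' notice — not satisfied.
(i) no prior violation — holds.
(A) ≤ 8 hrs duration — satisfied.
(B) supervisor present — met.
(ii): T AND T → true.
(a): T OR T → true.
(A) site inspected — met.
(B) start within hours — satisfied.
(C) no residence in 500 ft — not satisfied.
(i) = T AND T AND F = false.
(ii) holds permit — not satisfied.
(iii) not (weather ok) — not met.
So (b) is not satisfied (F OR F OR F).
(2): T AND F → false.
So Overall is not satisfied (F OR F).
Exception (coverage ≥ $250,000) — not satisfied.
Result: main false OR exception false → false.

No — unlawful.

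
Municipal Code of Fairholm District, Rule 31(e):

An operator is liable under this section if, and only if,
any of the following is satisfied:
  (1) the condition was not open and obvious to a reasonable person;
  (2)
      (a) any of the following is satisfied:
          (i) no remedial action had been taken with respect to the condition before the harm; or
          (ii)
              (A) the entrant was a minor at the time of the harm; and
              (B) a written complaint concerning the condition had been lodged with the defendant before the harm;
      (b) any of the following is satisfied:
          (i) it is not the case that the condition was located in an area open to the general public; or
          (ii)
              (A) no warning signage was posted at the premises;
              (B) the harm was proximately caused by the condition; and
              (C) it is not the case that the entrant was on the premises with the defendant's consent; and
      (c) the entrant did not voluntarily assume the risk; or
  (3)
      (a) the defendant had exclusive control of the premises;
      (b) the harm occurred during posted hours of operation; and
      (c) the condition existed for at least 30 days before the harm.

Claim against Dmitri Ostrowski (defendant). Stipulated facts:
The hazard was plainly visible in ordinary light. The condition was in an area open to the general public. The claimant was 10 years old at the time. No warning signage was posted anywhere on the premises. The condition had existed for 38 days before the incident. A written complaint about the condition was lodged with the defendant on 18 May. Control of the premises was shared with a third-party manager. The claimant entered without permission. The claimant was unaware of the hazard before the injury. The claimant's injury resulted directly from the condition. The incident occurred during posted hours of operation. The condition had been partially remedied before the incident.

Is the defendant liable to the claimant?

Yes — liable.

(1) not open/obvious — not satisfied.
(i) no remedial action — fails.
(A) entrant a minor — met.
(B) complaint lodged — holds.
(ii): T AND T → true.
(a) = F OR T = true.
(i) not (public area) — not satisfied.
(A) no signage posted — holds.
(B) proximate cause — met.
(C) not (consent to enter) — met.
So (ii) is satisfied (T AND T AND T).
(b): F OR T → true.
(c) no assumed risk — met.
So (2) is satisfied (T AND T AND T).
(a) exclusive control — not met.
(b) during posted hours — satisfied.
(c) condition ≥30 days old — satisfied.
(3) = F AND T AND T = false.
Overall: F OR T OR F → true.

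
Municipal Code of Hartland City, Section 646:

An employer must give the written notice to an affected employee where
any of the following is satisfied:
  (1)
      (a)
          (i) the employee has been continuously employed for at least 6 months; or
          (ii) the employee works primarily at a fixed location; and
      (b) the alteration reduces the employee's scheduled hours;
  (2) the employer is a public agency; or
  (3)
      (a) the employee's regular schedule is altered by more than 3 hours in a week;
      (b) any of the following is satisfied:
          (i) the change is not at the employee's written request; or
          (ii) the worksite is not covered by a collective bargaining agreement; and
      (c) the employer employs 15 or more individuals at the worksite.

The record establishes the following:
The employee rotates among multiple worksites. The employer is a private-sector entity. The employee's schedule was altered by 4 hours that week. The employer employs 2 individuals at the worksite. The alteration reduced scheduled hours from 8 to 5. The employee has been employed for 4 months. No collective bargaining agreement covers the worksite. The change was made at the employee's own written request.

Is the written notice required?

(i) tenure ≥ 6 mo. — not satisfied.
(ii) fixed location — not met.
(a): F OR F → false.
(b) hours reduced — holds.
(1): F AND T → false.
(2) public agency — not satisfied.
(a) schedule shift > 3h — met.
(i) not employee-requested — fails.
(ii) no CBA — holds.
(b) = F OR T = true.
(c) ≥ 15 at site — not met.
So (3) is not satisfied (T AND T AND F).
Overall: F OR F OR F → false.

No — not required.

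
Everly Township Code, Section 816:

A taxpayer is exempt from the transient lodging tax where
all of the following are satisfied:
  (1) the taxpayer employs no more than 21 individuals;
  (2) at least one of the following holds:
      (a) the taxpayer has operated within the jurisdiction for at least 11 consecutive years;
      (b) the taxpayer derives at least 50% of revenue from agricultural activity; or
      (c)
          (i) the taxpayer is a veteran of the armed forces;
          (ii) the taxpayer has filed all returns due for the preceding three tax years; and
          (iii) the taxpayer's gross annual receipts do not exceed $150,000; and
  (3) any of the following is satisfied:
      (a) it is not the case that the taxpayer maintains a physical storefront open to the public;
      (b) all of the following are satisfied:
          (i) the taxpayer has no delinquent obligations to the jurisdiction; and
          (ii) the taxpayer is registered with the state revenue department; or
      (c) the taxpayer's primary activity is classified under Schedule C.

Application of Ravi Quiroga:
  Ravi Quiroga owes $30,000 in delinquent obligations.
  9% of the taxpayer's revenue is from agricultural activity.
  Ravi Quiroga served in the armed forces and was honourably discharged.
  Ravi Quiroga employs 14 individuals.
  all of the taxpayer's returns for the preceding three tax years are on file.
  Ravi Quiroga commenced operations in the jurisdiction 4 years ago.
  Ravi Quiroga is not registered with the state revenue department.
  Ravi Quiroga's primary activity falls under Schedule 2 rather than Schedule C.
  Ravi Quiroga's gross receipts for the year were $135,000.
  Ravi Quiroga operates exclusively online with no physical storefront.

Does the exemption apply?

(1) ≤ 21 employees — met.
(a) ≥ 11 yrs in jurisdiction — not satisfied.
(b) ≥50% agricultural — not satisfied.
(i) veteran — met.
(ii) returns current — satisfied.
(iii) receipts ≤ $150,000 — met.
So (c) is satisfied (T AND T AND T).
(2) = F OR F OR T = true.
(a) not (has storefront) — satisfied.
(i) no delinquency — not satisfied.
(ii) state-registered — not satisfied.
(b) = F AND F = false.
(c) Schedule C activity — not met.
(3) = T OR F OR F = true.
Overall = T AND T AND T = true.

Yes — exempt.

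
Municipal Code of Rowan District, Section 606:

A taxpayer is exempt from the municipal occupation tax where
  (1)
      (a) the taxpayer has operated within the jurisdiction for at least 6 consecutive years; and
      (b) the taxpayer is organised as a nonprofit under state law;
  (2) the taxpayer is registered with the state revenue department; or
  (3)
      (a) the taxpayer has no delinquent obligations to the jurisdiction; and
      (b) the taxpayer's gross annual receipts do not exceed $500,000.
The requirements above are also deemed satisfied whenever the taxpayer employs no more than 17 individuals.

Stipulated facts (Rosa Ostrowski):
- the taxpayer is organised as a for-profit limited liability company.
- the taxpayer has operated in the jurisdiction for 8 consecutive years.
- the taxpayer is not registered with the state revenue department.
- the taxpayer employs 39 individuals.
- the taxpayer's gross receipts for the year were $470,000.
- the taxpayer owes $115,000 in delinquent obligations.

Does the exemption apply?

(a) ≥ 6 yrs in jurisdiction — satisfied.
(b) nonprofit — not satisfied.
(1) = T AND F = false.
(2) state-registered — fails.
(a) no delinquency — not satisfied.
(b) receipts ≤ $500,000 — met.
(3) = F AND T = false.
Overall = F OR F OR F = false.
Exception (≤ 17 employees) — not satisfied.
Result: main false OR exception false → false.

No — not exempt.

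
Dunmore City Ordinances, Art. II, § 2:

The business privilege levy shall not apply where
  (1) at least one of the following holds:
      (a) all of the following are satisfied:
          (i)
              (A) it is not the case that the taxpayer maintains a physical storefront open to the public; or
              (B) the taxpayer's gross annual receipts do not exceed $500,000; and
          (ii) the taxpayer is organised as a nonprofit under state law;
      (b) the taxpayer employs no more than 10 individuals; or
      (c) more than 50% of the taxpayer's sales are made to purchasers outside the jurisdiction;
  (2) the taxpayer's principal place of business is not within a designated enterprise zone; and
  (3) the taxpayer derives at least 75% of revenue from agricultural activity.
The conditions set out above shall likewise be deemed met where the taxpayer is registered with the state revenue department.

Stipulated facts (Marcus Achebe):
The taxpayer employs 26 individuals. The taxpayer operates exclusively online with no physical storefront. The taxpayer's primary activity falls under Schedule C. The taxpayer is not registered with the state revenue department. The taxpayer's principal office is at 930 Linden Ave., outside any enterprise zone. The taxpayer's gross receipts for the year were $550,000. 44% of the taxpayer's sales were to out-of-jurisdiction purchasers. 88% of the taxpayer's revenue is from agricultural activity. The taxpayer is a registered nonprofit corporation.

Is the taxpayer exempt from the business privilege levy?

Yes — exempt.

(A) not (has storefront) — satisfied.
(B) receipts ≤ $500,000 — not met.
(i): T OR F → true.
(ii) nonprofit — met.
So (a) is satisfied (T AND T).
(b) ≤ 10 employees — not satisfied.
(c) >50% out-of-jur. sales — not satisfied.
(1) = T OR F OR F = true.
(2) not (in enterprise zone) — satisfied.
(3) ≥75% agricultural — holds.
Overall: T AND T AND T → true.
Exception (state-registered) — not satisfied.
Result: main true OR exception false → true.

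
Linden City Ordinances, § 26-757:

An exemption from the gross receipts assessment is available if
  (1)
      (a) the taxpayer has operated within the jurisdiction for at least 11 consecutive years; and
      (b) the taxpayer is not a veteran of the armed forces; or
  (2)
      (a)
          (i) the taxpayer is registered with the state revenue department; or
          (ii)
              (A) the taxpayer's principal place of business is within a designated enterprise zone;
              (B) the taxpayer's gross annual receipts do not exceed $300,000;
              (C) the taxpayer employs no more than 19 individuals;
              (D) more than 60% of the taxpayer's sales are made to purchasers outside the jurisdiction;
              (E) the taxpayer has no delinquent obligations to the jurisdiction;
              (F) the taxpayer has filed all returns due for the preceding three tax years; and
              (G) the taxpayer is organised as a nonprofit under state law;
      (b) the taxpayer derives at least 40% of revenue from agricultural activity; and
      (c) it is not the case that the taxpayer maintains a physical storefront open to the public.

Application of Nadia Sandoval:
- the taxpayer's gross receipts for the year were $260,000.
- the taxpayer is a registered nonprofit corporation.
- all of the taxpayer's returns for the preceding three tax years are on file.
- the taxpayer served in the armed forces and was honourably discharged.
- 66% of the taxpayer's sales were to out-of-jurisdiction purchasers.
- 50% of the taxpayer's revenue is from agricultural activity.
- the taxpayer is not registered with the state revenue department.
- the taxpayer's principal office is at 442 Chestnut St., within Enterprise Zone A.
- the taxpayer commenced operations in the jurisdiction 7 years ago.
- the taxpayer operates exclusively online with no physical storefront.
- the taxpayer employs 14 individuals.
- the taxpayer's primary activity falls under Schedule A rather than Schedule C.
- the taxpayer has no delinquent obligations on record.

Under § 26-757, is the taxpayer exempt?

(a) ≥ 11 yrs in jurisdiction — fails.
(b) not (veteran) — fails.
(1) = F AND F = false.
(i) state-registered — not satisfied.
(A) in enterprise zone — satisfied.
(B) receipts ≤ $300,000 — satisfied.
(C) ≤ 19 employees — satisfied.
(D) >60% out-of-jur. sales — holds.
(E) no delinquency — holds.
(F) returns current — met.
(G) nonprofit — met.
(ii) = T AND T AND T AND T AND T AND T AND T = true.
(a) = F OR T = true.
(b) ≥40% agricultural — holds.
(c) not (has storefront) — holds.
(2): T AND T AND T → true.
Overall: F OR T → true.

Yes — exempt.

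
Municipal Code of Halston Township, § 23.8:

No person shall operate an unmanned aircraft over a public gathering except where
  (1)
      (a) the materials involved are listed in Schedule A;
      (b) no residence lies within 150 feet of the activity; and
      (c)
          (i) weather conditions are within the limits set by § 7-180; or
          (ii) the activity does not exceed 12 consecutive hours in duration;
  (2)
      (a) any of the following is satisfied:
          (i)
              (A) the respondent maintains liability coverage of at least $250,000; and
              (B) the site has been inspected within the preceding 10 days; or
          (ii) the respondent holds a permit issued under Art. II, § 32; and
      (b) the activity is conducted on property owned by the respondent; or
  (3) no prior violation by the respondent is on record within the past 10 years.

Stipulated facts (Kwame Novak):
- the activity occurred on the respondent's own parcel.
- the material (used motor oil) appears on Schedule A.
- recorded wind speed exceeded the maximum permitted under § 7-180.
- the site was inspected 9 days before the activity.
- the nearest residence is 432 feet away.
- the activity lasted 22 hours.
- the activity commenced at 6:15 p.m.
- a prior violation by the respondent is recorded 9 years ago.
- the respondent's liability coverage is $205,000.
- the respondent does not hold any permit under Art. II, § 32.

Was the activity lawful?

No — unlawful.

(a) Schedule A material — satisfied.
(b) no residence in 150 ft — satisfied.
(i) weather ok — not met.
(ii) ≤ 12 hrs duration — not satisfied.
So (c) is not satisfied (F OR F).
So (1) is not satisfied (T AND T AND F).
(A) coverage ≥ $250,000 — fails.
(B) site inspected — holds.
(i) = F AND T = false.
(ii) holds permit — fails.
(a) = F OR F = false.
(b) own property — holds.
So (2) is not satisfied (F AND T).
(3) no prior violation — fails.
Overall: F OR F OR F → false.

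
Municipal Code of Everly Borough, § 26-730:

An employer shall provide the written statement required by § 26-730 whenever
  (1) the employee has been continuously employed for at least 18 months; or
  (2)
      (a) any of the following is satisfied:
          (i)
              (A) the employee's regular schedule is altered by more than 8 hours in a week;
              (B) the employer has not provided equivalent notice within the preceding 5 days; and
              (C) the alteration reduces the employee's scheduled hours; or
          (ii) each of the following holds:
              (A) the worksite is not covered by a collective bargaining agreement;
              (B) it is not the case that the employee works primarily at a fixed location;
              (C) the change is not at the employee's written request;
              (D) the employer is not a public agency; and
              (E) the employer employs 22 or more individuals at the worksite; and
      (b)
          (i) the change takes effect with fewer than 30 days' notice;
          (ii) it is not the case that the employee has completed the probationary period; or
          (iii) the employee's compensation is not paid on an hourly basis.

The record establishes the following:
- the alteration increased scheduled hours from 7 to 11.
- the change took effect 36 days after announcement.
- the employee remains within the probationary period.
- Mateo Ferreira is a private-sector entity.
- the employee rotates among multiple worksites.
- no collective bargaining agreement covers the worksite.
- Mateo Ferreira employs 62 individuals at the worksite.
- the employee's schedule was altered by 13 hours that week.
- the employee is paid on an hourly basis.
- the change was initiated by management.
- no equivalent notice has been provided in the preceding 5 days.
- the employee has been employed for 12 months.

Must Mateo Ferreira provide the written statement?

Yes — required.

(1) tenure ≥ 18 mo. — not met.
(A) schedule shift > 8h — satisfied.
(B) no recent notice — satisfied.
(C) hours reduced — not met.
So (i) is not satisfied (T AND T AND F).
(A) no CBA — holds.
(B) not (fixed location) — holds.
(C) not employee-requested — holds.
(D) not (public agency) — satisfied.
(E) ≥ 22 at site — satisfied.
(ii): T AND T AND T AND T AND T → true.
So (a) is satisfied (F OR T).
(i) < 30 days' notice — not met.
(ii) not (past probation) — holds.
(iii) not (hourly-paid) — fails.
(b) = F OR T OR F = true.
(2): T AND T → true.
Overall = F OR T = true.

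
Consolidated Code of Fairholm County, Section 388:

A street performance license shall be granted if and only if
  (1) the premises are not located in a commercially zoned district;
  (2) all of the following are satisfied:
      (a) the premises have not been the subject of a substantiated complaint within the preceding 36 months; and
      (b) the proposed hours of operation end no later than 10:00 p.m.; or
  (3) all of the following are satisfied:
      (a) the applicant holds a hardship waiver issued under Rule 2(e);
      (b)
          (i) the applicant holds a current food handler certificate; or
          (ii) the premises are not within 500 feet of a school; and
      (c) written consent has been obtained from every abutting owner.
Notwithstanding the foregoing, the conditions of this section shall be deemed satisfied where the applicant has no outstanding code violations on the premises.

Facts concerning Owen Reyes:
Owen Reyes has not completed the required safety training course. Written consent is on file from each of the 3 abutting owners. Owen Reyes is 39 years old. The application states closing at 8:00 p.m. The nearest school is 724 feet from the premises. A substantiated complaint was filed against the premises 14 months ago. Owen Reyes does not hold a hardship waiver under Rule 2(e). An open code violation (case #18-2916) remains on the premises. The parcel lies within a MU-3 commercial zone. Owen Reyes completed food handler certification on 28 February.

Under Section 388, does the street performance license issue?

No — denied.

(1) not (commercially zoned) — not met.
(a) no complaint in 36 mo. — not met.
(b) closes by 10 p.m. — holds.
(2): F AND T → false.
(a) hardship waiver — not satisfied.
(i) food handler cert. — satisfied.
(ii) ≥500 ft from school — met.
(b): T OR T → true.
(c) all abutters consent — met.
So (3) is not satisfied (F AND T AND T).
Overall: F OR F OR F → false.
Exception (no code violations) — not satisfied.
Result: main false OR exception false → false.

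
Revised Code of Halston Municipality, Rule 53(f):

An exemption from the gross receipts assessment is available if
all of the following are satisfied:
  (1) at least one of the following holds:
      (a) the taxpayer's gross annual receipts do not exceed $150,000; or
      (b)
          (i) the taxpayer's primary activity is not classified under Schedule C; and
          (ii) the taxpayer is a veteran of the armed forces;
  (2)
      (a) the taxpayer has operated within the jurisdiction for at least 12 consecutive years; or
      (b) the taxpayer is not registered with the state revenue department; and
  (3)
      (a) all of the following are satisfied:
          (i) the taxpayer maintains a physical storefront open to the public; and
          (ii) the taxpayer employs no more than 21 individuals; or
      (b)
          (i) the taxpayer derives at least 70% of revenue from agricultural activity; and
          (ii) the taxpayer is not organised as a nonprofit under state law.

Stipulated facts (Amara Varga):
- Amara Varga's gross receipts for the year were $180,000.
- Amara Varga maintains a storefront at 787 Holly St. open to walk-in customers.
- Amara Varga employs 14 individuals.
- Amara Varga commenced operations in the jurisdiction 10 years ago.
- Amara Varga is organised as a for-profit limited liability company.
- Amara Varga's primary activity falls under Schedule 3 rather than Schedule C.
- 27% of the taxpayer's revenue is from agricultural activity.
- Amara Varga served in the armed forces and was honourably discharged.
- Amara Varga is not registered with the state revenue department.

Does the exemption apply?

Yes — exempt.

(a) receipts ≤ $150,000 — fails.
(i) not (Schedule C activity) — met.
(ii) veteran — holds.
So (b) is satisfied (T AND T).
So (1) is satisfied (F OR T).
(a) ≥ 12 yrs in jurisdiction — fails.
(b) not (state-registered) — met.
So (2) is satisfied (F OR T).
(i) has storefront — met.
(ii) ≤ 21 employees — holds.
(a) = T AND T = true.
(i) ≥70% agricultural — not satisfied.
(ii) not (nonprofit) — holds.
So (b) is not satisfied (F AND T).
(3): T OR F → true.
Overall = T AND T AND T = true.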